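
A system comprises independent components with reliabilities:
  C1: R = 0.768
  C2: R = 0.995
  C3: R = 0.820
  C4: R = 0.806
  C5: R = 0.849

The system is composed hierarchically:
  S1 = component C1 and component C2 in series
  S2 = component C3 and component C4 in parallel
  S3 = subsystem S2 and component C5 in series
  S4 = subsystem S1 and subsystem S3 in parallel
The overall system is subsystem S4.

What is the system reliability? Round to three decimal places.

0.957

Series (C1 and C2): 0.76800 × 0.99500 = 0.76416
Parallel (C3 and C4): 1 − (1 − 0.82000)(1 − 0.80600) = 0.96508
Series ([0.96508] and C5): 0.96508 × 0.84900 = 0.81935
Parallel ([0.76416] and [0.81935]): 1 − (1 − 0.76416)(1 − 0.81935) = 0.957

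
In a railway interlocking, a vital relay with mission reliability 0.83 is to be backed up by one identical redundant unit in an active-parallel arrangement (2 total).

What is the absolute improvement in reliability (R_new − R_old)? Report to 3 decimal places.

0.141

R_before = 0.83
R_after = 1 − (1 − 0.83)^2 = 0.971
ΔR = 0.971 − 0.83 = 0.141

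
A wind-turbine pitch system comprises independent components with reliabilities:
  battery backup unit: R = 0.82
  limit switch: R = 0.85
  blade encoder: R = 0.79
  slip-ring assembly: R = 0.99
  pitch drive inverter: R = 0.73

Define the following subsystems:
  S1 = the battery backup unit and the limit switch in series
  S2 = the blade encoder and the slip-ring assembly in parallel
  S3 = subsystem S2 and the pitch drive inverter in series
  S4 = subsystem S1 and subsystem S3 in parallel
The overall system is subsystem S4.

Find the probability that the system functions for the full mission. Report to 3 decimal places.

Series (battery backup unit and limit switch): 0.82000 × 0.85000 = 0.69700
Parallel (blade encoder and slip-ring assembly): 1 − (1 − 0.79000)(1 − 0.99000) = 0.99790
Series ([0.99790] and pitch drive inverter): 0.99790 × 0.73000 = 0.72847
Parallel ([0.69700] and [0.72847]): 1 − (1 − 0.69700)(1 − 0.72847) = 0.918

0.918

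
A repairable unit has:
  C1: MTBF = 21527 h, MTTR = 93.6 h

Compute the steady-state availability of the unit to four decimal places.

A(C1) = MTBF/(MTBF+MTTR) = 21527/(21527+93.6) = 0.9957

0.9957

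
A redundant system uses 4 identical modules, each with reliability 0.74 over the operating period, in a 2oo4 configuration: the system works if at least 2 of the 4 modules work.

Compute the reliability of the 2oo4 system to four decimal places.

0.9434

R = Σ_{i=2}^{4} C(4,i) p^i (1−p)^{4−i} with p = 0.74
C(4,2)·0.74^2·0.26^2 = 0.222107
C(4,3)·0.74^3·0.26^1 = 0.421433
C(4,4)·0.74^4·0.26^0 = 0.299866
Sum = 0.9434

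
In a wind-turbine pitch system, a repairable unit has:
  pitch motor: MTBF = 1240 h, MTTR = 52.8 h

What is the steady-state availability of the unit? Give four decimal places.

0.9592

A(pitch motor) = MTBF/(MTBF+MTTR) = 1240/(1240+52.8) = 0.9592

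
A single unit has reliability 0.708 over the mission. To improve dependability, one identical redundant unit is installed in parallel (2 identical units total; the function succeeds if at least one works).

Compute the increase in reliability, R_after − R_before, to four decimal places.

R_before = 0.708
R_after = 1 − (1 − 0.708)^2 = 0.9147
ΔR = 0.9147 − 0.708 = 0.2067

0.2067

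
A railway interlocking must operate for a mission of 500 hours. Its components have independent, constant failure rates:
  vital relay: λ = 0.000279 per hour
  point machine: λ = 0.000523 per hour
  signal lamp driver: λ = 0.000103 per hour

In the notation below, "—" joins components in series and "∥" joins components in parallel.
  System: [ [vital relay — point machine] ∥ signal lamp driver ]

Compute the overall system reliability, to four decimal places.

R(vital relay) = exp(−0.000279 × 500) = 0.869793
R(point machine) = exp(−0.000523 × 500) = 0.769896
R(signal lamp driver) = exp(−0.000103 × 500) = 0.949804
Series (vital relay and point machine): 0.869793 × 0.769896 = 0.669650
Parallel ([0.669650] and signal lamp driver): 1 − (1 − 0.669650)(1 − 0.949804) = 0.9834

0.9834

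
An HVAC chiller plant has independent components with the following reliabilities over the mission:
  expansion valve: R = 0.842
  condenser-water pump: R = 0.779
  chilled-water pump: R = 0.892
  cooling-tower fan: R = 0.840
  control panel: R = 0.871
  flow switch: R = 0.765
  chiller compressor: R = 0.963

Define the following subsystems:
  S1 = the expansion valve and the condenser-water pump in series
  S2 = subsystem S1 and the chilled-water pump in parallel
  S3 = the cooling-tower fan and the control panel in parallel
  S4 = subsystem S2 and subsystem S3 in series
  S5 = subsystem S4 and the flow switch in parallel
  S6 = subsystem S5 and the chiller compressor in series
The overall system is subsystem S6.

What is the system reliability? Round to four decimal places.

Series (expansion valve and condenser-water pump): 0.842000 × 0.779000 = 0.655918
Parallel ([0.655918] and chilled-water pump): 1 − (1 − 0.655918)(1 − 0.892000) = 0.962839
Parallel (cooling-tower fan and control panel): 1 − (1 − 0.840000)(1 − 0.871000) = 0.979360
Series ([0.962839] and [0.979360]): 0.962839 × 0.979360 = 0.942966
Parallel ([0.942966] and flow switch): 1 − (1 − 0.942966)(1 − 0.765000) = 0.986597
Series ([0.986597] and chiller compressor): 0.986597 × 0.963000 = 0.9501

0.9501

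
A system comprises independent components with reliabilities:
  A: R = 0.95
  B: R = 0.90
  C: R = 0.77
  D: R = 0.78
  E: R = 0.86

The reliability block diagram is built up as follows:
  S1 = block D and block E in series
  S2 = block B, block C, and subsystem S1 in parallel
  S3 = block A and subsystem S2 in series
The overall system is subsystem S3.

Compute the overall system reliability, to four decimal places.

0.9428

Series (D and E): 0.780000 × 0.860000 = 0.670800
Parallel (B, C, and [0.670800]): 1 − (1 − 0.900000)(1 − 0.770000)(1 − 0.670800) = 0.992428
Series (A and [0.992428]): 0.950000 × 0.992428 = 0.9428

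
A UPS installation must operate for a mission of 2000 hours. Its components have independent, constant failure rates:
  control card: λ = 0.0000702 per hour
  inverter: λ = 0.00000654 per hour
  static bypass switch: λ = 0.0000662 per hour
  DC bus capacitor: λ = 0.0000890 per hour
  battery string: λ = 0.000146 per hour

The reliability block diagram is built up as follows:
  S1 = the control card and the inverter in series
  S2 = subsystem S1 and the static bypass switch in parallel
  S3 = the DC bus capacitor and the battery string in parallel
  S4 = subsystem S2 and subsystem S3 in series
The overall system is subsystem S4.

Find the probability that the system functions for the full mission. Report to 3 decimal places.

R(control card) = exp(−0.0000702 × 2000) = 0.86901
R(inverter) = exp(−0.00000654 × 2000) = 0.98701
R(static bypass switch) = exp(−0.0000662 × 2000) = 0.87599
R(DC bus capacitor) = exp(−0.0000890 × 2000) = 0.83694
R(battery string) = exp(−0.000146 × 2000) = 0.74677
Series (control card and inverter): 0.86901 × 0.98701 = 0.85772
Parallel ([0.85772] and static bypass switch): 1 − (1 − 0.85772)(1 − 0.87599) = 0.98236
Parallel (DC bus capacitor and battery string): 1 − (1 − 0.83694)(1 − 0.74677) = 0.95871
Series ([0.98236] and [0.95871]): 0.98236 × 0.95871 = 0.942

0.942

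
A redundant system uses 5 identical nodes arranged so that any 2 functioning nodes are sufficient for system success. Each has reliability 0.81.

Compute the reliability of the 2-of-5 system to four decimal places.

0.9945

R = Σ_{i=2}^{5} C(5,i) p^i (1−p)^{5−i} with p = 0.81
C(5,2)·0.81^2·0.19^3 = 0.045002
C(5,3)·0.81^3·0.19^2 = 0.191850
C(5,4)·0.81^4·0.19^1 = 0.408944
C(5,5)·0.81^5·0.19^0 = 0.348678
Sum = 0.9945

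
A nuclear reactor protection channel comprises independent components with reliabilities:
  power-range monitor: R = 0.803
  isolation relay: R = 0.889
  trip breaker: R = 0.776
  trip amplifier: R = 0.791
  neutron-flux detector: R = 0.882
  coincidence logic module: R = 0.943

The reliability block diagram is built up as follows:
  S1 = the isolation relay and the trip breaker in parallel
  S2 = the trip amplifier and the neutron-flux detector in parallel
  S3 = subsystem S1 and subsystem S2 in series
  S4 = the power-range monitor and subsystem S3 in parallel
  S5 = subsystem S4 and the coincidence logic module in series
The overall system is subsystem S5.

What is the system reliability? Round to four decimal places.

Parallel (isolation relay and trip breaker): 1 − (1 − 0.889000)(1 − 0.776000) = 0.975136
Parallel (trip amplifier and neutron-flux detector): 1 − (1 − 0.791000)(1 − 0.882000) = 0.975338
Series ([0.975136] and [0.975338]): 0.975136 × 0.975338 = 0.951087
Parallel (power-range monitor and [0.951087]): 1 − (1 − 0.803000)(1 − 0.951087) = 0.990364
Series ([0.990364] and coincidence logic module): 0.990364 × 0.943000 = 0.9339

0.9339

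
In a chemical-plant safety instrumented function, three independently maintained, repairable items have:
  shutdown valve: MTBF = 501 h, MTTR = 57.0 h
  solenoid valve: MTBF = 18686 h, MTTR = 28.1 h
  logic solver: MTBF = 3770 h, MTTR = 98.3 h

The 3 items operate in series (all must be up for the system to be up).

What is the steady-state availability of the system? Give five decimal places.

A(shutdown valve) = MTBF/(MTBF+MTTR) = 501/(501+57.0) = 0.897849
A(solenoid valve) = MTBF/(MTBF+MTTR) = 18686/(18686+28.1) = 0.998498
A(logic solver) = MTBF/(MTBF+MTTR) = 3770/(3770+98.3) = 0.974588
Series availability: 0.897849 × 0.998498 × 0.974588 = 0.87372

0.87372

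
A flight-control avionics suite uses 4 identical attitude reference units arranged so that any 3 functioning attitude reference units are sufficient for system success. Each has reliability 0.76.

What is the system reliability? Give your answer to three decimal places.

R = Σ_{i=3}^{4} C(4,i) p^i (1−p)^{4−i} with p = 0.76
C(4,3)·0.76^3·0.24^1 = 0.42142
C(4,4)·0.76^4·0.24^0 = 0.33362
Sum = 0.755

0.755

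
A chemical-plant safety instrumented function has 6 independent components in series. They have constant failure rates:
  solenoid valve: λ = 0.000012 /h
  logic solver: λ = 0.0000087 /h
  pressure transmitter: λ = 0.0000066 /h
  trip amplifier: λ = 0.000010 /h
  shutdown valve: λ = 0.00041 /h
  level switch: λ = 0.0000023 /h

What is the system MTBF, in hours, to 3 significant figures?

2220

Series of exponential components: λ_sys = Σ λ_i
λ_sys = 0.000012 + 0.0000087 + 0.0000066 + 0.000010 + 0.00041 + 0.0000023 = 4.4960e-04 /h
MTBF = 1 / λ_sys = 2220 h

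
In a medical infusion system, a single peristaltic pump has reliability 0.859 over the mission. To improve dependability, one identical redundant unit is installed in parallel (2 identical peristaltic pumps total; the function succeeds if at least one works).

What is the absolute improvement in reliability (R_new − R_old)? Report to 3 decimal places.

0.121

R_before = 0.859
R_after = 1 − (1 − 0.859)^2 = 0.980
ΔR = 0.980 − 0.859 = 0.121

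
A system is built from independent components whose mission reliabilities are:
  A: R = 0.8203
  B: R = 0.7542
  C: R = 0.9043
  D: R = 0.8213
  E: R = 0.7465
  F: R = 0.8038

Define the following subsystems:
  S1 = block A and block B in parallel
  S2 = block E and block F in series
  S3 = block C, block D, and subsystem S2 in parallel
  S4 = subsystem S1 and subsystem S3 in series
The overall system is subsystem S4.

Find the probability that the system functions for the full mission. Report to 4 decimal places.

Parallel (A and B): 1 − (1 − 0.820300)(1 − 0.754200) = 0.955830
Series (E and F): 0.746500 × 0.803800 = 0.600037
Parallel (C, D, and [0.600037]): 1 − (1 − 0.904300)(1 − 0.821300)(1 − 0.600037) = 0.993160
Series ([0.955830] and [0.993160]): 0.955830 × 0.993160 = 0.9493

0.9493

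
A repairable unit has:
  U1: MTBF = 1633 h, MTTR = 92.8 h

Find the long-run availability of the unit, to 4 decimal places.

0.9462

A(U1) = MTBF/(MTBF+MTTR) = 1633/(1633+92.8) = 0.9462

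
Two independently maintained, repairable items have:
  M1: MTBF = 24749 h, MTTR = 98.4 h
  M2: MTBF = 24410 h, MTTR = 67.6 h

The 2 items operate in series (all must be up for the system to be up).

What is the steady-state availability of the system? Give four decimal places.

0.9933

A(M1) = MTBF/(MTBF+MTTR) = 24749/(24749+98.4) = 0.996040
A(M2) = MTBF/(MTBF+MTTR) = 24410/(24410+67.6) = 0.997238
Series availability: 0.996040 × 0.997238 = 0.9933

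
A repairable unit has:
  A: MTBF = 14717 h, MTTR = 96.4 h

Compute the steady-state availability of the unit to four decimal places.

0.9935

A(A) = MTBF/(MTBF+MTTR) = 14717/(14717+96.4) = 0.9935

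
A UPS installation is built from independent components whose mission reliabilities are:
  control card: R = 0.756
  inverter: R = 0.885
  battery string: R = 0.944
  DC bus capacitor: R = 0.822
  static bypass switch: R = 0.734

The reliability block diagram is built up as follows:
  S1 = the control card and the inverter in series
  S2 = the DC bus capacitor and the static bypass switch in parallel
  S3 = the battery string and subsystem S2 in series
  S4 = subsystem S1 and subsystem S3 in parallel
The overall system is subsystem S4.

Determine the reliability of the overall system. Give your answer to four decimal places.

0.9667

Series (control card and inverter): 0.756000 × 0.885000 = 0.669060
Parallel (DC bus capacitor and static bypass switch): 1 − (1 − 0.822000)(1 − 0.734000) = 0.952652
Series (battery string and [0.952652]): 0.944000 × 0.952652 = 0.899303
Parallel ([0.669060] and [0.899303]): 1 − (1 − 0.669060)(1 − 0.899303) = 0.9667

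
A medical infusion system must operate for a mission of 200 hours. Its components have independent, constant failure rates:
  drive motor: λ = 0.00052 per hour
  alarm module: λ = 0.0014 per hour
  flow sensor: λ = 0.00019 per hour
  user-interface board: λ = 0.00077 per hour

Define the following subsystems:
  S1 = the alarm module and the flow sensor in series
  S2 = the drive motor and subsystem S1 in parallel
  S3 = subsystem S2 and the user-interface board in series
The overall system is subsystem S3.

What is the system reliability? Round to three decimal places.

0.834

R(drive motor) = exp(−0.00052 × 200) = 0.90123
R(alarm module) = exp(−0.0014 × 200) = 0.75578
R(flow sensor) = exp(−0.00019 × 200) = 0.96271
R(user-interface board) = exp(−0.00077 × 200) = 0.85727
Series (alarm module and flow sensor): 0.75578 × 0.96271 = 0.72760
Parallel (drive motor and [0.72760]): 1 − (1 − 0.90123)(1 − 0.72760) = 0.97310
Series ([0.97310] and user-interface board): 0.97310 × 0.85727 = 0.834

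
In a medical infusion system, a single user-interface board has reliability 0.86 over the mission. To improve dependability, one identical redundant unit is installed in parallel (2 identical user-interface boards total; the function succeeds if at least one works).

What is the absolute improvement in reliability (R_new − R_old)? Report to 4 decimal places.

R_before = 0.86
R_after = 1 − (1 − 0.86)^2 = 0.9804
ΔR = 0.9804 − 0.86 = 0.1204

0.1204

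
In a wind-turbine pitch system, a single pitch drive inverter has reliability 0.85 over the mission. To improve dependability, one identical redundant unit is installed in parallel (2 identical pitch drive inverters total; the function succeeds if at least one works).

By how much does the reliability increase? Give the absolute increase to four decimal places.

0.1275

R_before = 0.85
R_after = 1 − (1 − 0.85)^2 = 0.9775
ΔR = 0.9775 − 0.85 = 0.1275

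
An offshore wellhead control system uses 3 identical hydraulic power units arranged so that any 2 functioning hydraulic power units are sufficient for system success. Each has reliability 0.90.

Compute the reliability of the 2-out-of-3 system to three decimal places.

0.972

R = Σ_{i=2}^{3} C(3,i) p^i (1−p)^{3−i} with p = 0.90
C(3,2)·0.90^2·0.10^1 = 0.24300
C(3,3)·0.90^3·0.10^0 = 0.72900
Sum = 0.972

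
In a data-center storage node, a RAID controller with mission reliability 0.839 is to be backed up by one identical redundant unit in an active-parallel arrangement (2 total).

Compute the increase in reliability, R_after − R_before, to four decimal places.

0.1351

R_before = 0.839
R_after = 1 − (1 − 0.839)^2 = 0.9741
ΔR = 0.9741 − 0.839 = 0.1351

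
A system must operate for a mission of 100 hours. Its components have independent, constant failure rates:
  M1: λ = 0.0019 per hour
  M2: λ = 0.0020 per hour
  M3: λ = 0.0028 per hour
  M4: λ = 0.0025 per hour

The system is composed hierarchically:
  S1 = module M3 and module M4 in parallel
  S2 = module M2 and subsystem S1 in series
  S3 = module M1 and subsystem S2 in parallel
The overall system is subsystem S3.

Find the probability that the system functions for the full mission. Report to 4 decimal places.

0.9610

R(M1) = exp(−0.0019 × 100) = 0.826959
R(M2) = exp(−0.0020 × 100) = 0.818731
R(M3) = exp(−0.0028 × 100) = 0.755784
R(M4) = exp(−0.0025 × 100) = 0.778801
Parallel (M3 and M4): 1 − (1 − 0.755784)(1 − 0.778801) = 0.945980
Series (M2 and [0.945980]): 0.818731 × 0.945980 = 0.774503
Parallel (M1 and [0.774503]): 1 − (1 − 0.826959)(1 − 0.774503) = 0.9610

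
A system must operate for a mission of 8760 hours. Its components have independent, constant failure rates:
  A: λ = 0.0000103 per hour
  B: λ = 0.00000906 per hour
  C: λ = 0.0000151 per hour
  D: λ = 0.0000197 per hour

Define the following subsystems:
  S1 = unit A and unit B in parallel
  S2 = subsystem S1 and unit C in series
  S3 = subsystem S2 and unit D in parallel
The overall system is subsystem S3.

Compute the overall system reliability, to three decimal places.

R(A) = exp(−0.0000103 × 8760) = 0.91372
R(B) = exp(−0.00000906 × 8760) = 0.92370
R(C) = exp(−0.0000151 × 8760) = 0.87610
R(D) = exp(−0.0000197 × 8760) = 0.84150
Parallel (A and B): 1 − (1 − 0.91372)(1 − 0.92370) = 0.99342
Series ([0.99342] and C): 0.99342 × 0.87610 = 0.87034
Parallel ([0.87034] and D): 1 − (1 − 0.87034)(1 − 0.84150) = 0.979

0.979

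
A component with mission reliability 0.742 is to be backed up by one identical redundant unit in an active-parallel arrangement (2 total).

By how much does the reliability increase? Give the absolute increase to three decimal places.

0.191

R_before = 0.742
R_after = 1 − (1 − 0.742)^2 = 0.933
ΔR = 0.933 − 0.742 = 0.191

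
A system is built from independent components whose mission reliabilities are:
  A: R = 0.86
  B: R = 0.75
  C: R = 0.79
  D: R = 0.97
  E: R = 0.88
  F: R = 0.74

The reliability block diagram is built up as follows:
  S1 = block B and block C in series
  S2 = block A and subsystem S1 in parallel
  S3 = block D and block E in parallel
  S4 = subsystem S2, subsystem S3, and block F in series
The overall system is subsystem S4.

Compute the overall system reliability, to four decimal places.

Series (B and C): 0.750000 × 0.790000 = 0.592500
Parallel (A and [0.592500]): 1 − (1 − 0.860000)(1 − 0.592500) = 0.942950
Parallel (D and E): 1 − (1 − 0.970000)(1 − 0.880000) = 0.996400
Series ([0.942950], [0.996400], and F): 0.942950 × 0.996400 × 0.740000 = 0.6953

0.6953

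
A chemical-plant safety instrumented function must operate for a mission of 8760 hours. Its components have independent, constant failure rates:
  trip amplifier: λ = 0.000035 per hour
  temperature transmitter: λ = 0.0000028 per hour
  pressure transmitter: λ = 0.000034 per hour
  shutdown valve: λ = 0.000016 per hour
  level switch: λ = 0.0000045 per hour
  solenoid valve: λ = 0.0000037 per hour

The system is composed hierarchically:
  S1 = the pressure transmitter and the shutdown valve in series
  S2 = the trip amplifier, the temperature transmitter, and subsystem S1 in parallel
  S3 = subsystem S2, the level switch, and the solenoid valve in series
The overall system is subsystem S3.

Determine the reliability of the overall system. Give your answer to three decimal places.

R(trip amplifier) = exp(−0.000035 × 8760) = 0.73594
R(temperature transmitter) = exp(−0.0000028 × 8760) = 0.97577
R(pressure transmitter) = exp(−0.000034 × 8760) = 0.74242
R(shutdown valve) = exp(−0.000016 × 8760) = 0.86922
R(level switch) = exp(−0.0000045 × 8760) = 0.96135
R(solenoid valve) = exp(−0.0000037 × 8760) = 0.96811
Series (pressure transmitter and shutdown valve): 0.74242 × 0.86922 = 0.64533
Parallel (trip amplifier, temperature transmitter, and [0.64533]): 1 − (1 − 0.73594)(1 − 0.97577)(1 − 0.64533) = 0.99773
Series ([0.99773], level switch, and solenoid valve): 0.99773 × 0.96135 × 0.96811 = 0.929

0.929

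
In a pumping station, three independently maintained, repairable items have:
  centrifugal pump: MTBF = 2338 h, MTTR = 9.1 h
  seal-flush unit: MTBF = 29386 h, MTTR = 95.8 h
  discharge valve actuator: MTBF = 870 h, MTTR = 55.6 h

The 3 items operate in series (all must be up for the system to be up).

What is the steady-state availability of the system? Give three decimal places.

0.933

A(centrifugal pump) = MTBF/(MTBF+MTTR) = 2338/(2338+9.1) = 0.996123
A(seal-flush unit) = MTBF/(MTBF+MTTR) = 29386/(29386+95.8) = 0.996751
A(discharge valve actuator) = MTBF/(MTBF+MTTR) = 870/(870+55.6) = 0.939931
Series availability: 0.996123 × 0.996751 × 0.939931 = 0.933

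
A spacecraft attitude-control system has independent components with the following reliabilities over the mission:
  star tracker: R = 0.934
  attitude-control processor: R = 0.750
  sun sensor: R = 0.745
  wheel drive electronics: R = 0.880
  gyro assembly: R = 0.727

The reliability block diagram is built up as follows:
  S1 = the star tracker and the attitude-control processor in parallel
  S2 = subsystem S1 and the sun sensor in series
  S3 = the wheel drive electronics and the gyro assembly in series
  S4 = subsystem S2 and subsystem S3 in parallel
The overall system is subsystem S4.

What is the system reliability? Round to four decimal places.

Parallel (star tracker and attitude-control processor): 1 − (1 − 0.934000)(1 − 0.750000) = 0.983500
Series ([0.983500] and sun sensor): 0.983500 × 0.745000 = 0.732708
Series (wheel drive electronics and gyro assembly): 0.880000 × 0.727000 = 0.639760
Parallel ([0.732708] and [0.639760]): 1 − (1 − 0.732708)(1 − 0.639760) = 0.9037

0.9037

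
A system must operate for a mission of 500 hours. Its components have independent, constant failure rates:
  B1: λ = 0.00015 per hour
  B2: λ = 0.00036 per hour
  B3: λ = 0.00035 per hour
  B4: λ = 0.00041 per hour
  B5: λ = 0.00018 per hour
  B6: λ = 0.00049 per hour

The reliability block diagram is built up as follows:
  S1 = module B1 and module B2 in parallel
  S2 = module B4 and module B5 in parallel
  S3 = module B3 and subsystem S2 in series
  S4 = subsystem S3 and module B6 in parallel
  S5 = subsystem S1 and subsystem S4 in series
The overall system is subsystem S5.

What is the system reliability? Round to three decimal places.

0.951

R(B1) = exp(−0.00015 × 500) = 0.92774
R(B2) = exp(−0.00036 × 500) = 0.83527
R(B3) = exp(−0.00035 × 500) = 0.83946
R(B4) = exp(−0.00041 × 500) = 0.81465
R(B5) = exp(−0.00018 × 500) = 0.91393
R(B6) = exp(−0.00049 × 500) = 0.78270
Parallel (B1 and B2): 1 − (1 − 0.92774)(1 − 0.83527) = 0.98810
Parallel (B4 and B5): 1 − (1 − 0.81465)(1 − 0.91393) = 0.98405
Series (B3 and [0.98405]): 0.83946 × 0.98405 = 0.82607
Parallel ([0.82607] and B6): 1 − (1 − 0.82607)(1 − 0.78270) = 0.96221
Series ([0.98810] and [0.96221]): 0.98810 × 0.96221 = 0.951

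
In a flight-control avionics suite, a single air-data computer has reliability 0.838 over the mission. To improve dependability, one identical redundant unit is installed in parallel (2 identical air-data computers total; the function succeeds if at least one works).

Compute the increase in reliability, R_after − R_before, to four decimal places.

R_before = 0.838
R_after = 1 − (1 − 0.838)^2 = 0.9738
ΔR = 0.9738 − 0.838 = 0.1358

0.1358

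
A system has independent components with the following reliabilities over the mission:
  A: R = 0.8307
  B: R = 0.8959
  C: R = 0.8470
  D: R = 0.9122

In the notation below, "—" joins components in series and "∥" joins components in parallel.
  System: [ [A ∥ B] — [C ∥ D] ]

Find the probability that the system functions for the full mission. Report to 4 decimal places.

0.9692

Parallel (A and B): 1 − (1 − 0.830700)(1 − 0.895900) = 0.982376
Parallel (C and D): 1 − (1 − 0.847000)(1 − 0.912200) = 0.986567
Series ([0.982376] and [0.986567]): 0.982376 × 0.986567 = 0.9692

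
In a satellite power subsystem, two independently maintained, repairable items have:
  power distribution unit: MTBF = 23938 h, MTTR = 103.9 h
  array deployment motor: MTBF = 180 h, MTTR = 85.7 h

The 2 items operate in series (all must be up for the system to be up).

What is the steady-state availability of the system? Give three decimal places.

A(power distribution unit) = MTBF/(MTBF+MTTR) = 23938/(23938+103.9) = 0.995678
A(array deployment motor) = MTBF/(MTBF+MTTR) = 180/(180+85.7) = 0.677456
Series availability: 0.995678 × 0.677456 = 0.675

0.675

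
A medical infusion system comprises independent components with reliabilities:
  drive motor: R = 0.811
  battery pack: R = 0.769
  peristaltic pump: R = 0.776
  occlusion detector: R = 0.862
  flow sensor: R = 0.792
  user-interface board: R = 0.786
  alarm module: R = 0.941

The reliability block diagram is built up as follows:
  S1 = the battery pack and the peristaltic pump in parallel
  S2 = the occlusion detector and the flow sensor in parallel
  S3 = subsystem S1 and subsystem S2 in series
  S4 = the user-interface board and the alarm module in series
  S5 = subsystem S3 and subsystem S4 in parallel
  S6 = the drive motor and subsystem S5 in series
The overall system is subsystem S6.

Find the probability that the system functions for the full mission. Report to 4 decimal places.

Parallel (battery pack and peristaltic pump): 1 − (1 − 0.769000)(1 − 0.776000) = 0.948256
Parallel (occlusion detector and flow sensor): 1 − (1 − 0.862000)(1 − 0.792000) = 0.971296
Series ([0.948256] and [0.971296]): 0.948256 × 0.971296 = 0.921037
Series (user-interface board and alarm module): 0.786000 × 0.941000 = 0.739626
Parallel ([0.921037] and [0.739626]): 1 − (1 − 0.921037)(1 − 0.739626) = 0.979440
Series (drive motor and [0.979440]): 0.811000 × 0.979440 = 0.7943

0.7943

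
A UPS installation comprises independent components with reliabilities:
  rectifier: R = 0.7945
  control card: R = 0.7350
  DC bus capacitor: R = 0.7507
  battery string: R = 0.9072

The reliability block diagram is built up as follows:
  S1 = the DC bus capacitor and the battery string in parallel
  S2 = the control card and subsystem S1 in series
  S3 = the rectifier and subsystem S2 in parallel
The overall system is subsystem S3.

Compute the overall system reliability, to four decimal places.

Parallel (DC bus capacitor and battery string): 1 − (1 − 0.750700)(1 − 0.907200) = 0.976865
Series (control card and [0.976865]): 0.735000 × 0.976865 = 0.717996
Parallel (rectifier and [0.717996]): 1 − (1 − 0.794500)(1 − 0.717996) = 0.9420

0.9420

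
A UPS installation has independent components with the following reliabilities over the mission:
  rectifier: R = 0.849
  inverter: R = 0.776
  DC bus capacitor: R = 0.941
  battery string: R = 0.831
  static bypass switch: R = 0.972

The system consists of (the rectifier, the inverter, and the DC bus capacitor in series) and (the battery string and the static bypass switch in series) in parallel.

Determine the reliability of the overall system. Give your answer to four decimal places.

0.9269

Series (rectifier, inverter, and DC bus capacitor): 0.849000 × 0.776000 × 0.941000 = 0.619953
Series (battery string and static bypass switch): 0.831000 × 0.972000 = 0.807732
Parallel ([0.619953] and [0.807732]): 1 − (1 − 0.619953)(1 − 0.807732) = 0.9269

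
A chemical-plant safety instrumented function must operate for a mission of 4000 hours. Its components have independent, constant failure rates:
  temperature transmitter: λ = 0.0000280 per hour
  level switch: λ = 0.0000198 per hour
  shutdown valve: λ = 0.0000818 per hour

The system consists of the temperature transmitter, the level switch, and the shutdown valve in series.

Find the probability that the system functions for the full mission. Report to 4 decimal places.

0.5955

R(temperature transmitter) = exp(−0.0000280 × 4000) = 0.894044
R(level switch) = exp(−0.0000198 × 4000) = 0.923855
R(shutdown valve) = exp(−0.0000818 × 4000) = 0.720940
Series (temperature transmitter, level switch, and shutdown valve): 0.894044 × 0.923855 × 0.720940 = 0.5955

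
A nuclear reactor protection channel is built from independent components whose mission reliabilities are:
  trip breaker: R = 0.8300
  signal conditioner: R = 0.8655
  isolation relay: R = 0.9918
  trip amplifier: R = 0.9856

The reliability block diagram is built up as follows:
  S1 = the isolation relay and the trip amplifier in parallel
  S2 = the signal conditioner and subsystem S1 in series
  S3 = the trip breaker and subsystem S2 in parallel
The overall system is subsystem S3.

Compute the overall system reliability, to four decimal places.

0.9771

Parallel (isolation relay and trip amplifier): 1 − (1 − 0.991800)(1 − 0.985600) = 0.999882
Series (signal conditioner and [0.999882]): 0.865500 × 0.999882 = 0.865398
Parallel (trip breaker and [0.865398]): 1 − (1 − 0.830000)(1 − 0.865398) = 0.9771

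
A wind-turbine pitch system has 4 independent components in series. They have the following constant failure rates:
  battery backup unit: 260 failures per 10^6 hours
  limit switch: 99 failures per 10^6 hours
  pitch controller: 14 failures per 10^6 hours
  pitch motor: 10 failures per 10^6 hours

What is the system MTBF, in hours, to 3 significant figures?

2610

Series of exponential components: λ_sys = Σ λ_i
λ_sys = 0.00026 + 0.000099 + 0.000014 + 0.000010 = 3.8300e-04 /h
MTBF = 1 / λ_sys = 2610 h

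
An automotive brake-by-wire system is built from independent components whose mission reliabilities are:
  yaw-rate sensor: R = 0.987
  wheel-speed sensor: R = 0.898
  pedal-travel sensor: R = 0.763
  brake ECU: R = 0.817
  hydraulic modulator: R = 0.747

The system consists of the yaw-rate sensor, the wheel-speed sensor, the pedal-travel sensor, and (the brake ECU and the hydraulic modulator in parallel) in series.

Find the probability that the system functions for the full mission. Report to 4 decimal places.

Parallel (brake ECU and hydraulic modulator): 1 − (1 − 0.817000)(1 − 0.747000) = 0.953701
Series (yaw-rate sensor, wheel-speed sensor, pedal-travel sensor, and [0.953701]): 0.987000 × 0.898000 × 0.763000 × 0.953701 = 0.6450

0.6450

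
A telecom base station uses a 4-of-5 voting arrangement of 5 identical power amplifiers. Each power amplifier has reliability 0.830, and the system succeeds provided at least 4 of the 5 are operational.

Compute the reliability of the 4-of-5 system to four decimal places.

0.7973

R = Σ_{i=4}^{5} C(5,i) p^i (1−p)^{5−i} with p = 0.830
C(5,4)·0.830^4·0.170^1 = 0.403396
C(5,5)·0.830^5·0.170^0 = 0.393904
Sum = 0.7973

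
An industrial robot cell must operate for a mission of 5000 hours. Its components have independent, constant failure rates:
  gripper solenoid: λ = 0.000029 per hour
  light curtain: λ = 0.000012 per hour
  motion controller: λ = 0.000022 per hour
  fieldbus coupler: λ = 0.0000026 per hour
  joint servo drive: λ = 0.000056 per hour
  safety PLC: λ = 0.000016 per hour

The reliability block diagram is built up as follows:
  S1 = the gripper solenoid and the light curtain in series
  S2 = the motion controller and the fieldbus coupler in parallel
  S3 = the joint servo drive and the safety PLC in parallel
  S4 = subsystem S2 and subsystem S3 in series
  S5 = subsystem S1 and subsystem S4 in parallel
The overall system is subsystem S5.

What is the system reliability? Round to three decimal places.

0.996

R(gripper solenoid) = exp(−0.000029 × 5000) = 0.86502
R(light curtain) = exp(−0.000012 × 5000) = 0.94176
R(motion controller) = exp(−0.000022 × 5000) = 0.89583
R(fieldbus coupler) = exp(−0.0000026 × 5000) = 0.98708
R(joint servo drive) = exp(−0.000056 × 5000) = 0.75578
R(safety PLC) = exp(−0.000016 × 5000) = 0.92312
Series (gripper solenoid and light curtain): 0.86502 × 0.94176 = 0.81464
Parallel (motion controller and fieldbus coupler): 1 − (1 − 0.89583)(1 − 0.98708) = 0.99865
Parallel (joint servo drive and safety PLC): 1 − (1 − 0.75578)(1 − 0.92312) = 0.98122
Series ([0.99865] and [0.98122]): 0.99865 × 0.98122 = 0.97990
Parallel ([0.81464] and [0.97990]): 1 − (1 − 0.81464)(1 − 0.97990) = 0.996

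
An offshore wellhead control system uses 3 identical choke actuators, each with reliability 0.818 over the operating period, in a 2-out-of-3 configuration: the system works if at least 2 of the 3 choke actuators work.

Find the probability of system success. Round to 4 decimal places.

0.9127

R = Σ_{i=2}^{3} C(3,i) p^i (1−p)^{3−i} with p = 0.818
C(3,2)·0.818^2·0.182^1 = 0.365342
C(3,3)·0.818^3·0.182^0 = 0.547343
Sum = 0.9127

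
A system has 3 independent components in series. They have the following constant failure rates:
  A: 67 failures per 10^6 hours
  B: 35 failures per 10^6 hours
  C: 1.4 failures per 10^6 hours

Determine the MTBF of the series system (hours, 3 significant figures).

9670

Series of exponential components: λ_sys = Σ λ_i
λ_sys = 0.000067 + 0.000035 + 0.0000014 = 1.0340e-04 /h
MTBF = 1 / λ_sys = 9670 h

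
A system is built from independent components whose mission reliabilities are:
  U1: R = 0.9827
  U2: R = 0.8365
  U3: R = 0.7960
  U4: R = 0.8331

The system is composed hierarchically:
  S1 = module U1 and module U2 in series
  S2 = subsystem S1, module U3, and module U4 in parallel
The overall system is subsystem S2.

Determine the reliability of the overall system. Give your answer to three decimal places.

Series (U1 and U2): 0.98270 × 0.83650 = 0.82203
Parallel ([0.82203], U3, and U4): 1 − (1 − 0.82203)(1 − 0.79600)(1 − 0.83310) = 0.994

0.994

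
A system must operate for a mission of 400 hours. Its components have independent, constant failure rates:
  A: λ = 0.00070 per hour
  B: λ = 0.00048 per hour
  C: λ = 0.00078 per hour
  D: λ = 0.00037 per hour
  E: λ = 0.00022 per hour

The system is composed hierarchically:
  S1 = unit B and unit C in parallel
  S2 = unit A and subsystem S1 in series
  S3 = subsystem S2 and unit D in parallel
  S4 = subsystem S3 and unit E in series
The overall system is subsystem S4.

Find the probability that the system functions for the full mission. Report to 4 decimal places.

R(A) = exp(−0.00070 × 400) = 0.755784
R(B) = exp(−0.00048 × 400) = 0.825307
R(C) = exp(−0.00078 × 400) = 0.731982
R(D) = exp(−0.00037 × 400) = 0.862431
R(E) = exp(−0.00022 × 400) = 0.915761
Parallel (B and C): 1 − (1 − 0.825307)(1 − 0.731982) = 0.953179
Series (A and [0.953179]): 0.755784 × 0.953179 = 0.720397
Parallel ([0.720397] and D): 1 − (1 − 0.720397)(1 − 0.862431) = 0.961535
Series ([0.961535] and E): 0.961535 × 0.915761 = 0.8805

0.8805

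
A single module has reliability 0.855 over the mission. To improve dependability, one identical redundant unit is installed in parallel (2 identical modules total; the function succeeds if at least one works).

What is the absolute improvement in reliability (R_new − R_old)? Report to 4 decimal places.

0.1240

R_before = 0.855
R_after = 1 − (1 − 0.855)^2 = 0.9790
ΔR = 0.9790 − 0.855 = 0.1240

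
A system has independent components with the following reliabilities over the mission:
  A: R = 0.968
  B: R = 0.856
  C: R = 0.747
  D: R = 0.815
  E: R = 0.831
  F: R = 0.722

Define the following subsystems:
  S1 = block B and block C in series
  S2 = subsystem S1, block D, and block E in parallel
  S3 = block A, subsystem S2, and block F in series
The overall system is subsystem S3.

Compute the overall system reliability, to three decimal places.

Series (B and C): 0.85600 × 0.74700 = 0.63943
Parallel ([0.63943], D, and E): 1 − (1 − 0.63943)(1 − 0.81500)(1 − 0.83100) = 0.98873
Series (A, [0.98873], and F): 0.96800 × 0.98873 × 0.72200 = 0.691

0.691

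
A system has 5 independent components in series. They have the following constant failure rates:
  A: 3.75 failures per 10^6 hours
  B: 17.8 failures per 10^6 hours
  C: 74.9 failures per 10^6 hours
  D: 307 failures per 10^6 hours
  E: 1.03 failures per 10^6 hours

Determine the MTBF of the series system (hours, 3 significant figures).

2470

Series of exponential components: λ_sys = Σ λ_i
λ_sys = 0.00000375 + 0.0000178 + 0.0000749 + 0.000307 + 0.00000103 = 4.0448e-04 /h
MTBF = 1 / λ_sys = 2470 h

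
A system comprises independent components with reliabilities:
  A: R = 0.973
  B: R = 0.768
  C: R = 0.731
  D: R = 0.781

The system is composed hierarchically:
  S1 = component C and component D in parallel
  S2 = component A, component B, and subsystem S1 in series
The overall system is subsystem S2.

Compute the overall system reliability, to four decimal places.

0.7032

Parallel (C and D): 1 − (1 − 0.731000)(1 − 0.781000) = 0.941089
Series (A, B, and [0.941089]): 0.973000 × 0.768000 × 0.941089 = 0.7032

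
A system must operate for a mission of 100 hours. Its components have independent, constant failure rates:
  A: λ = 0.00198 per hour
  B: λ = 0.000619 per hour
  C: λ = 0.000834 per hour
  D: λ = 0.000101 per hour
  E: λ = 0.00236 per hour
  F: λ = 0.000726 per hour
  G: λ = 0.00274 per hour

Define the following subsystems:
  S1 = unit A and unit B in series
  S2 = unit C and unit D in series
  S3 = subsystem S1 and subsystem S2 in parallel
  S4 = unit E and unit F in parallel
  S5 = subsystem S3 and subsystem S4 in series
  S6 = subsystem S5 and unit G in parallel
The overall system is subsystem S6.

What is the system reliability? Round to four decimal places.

R(A) = exp(−0.00198 × 100) = 0.820370
R(B) = exp(−0.000619 × 100) = 0.939977
R(C) = exp(−0.000834 × 100) = 0.919983
R(D) = exp(−0.000101 × 100) = 0.989951
R(E) = exp(−0.00236 × 100) = 0.789781
R(F) = exp(−0.000726 × 100) = 0.929973
R(G) = exp(−0.00274 × 100) = 0.760332
Series (A and B): 0.820370 × 0.939977 = 0.771129
Series (C and D): 0.919983 × 0.989951 = 0.910738
Parallel ([0.771129] and [0.910738]): 1 − (1 − 0.771129)(1 − 0.910738) = 0.979571
Parallel (E and F): 1 − (1 − 0.789781)(1 − 0.929973) = 0.985279
Series ([0.979571] and [0.985279]): 0.979571 × 0.985279 = 0.965151
Parallel ([0.965151] and G): 1 − (1 − 0.965151)(1 − 0.760332) = 0.9916

0.9916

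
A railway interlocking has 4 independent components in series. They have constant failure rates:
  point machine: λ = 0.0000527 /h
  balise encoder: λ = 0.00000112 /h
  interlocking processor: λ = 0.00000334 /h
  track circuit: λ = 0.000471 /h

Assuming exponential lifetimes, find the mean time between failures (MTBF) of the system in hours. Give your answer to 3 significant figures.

1890

Series of exponential components: λ_sys = Σ λ_i
λ_sys = 0.0000527 + 0.00000112 + 0.00000334 + 0.000471 = 5.2816e-04 /h
MTBF = 1 / λ_sys = 1890 h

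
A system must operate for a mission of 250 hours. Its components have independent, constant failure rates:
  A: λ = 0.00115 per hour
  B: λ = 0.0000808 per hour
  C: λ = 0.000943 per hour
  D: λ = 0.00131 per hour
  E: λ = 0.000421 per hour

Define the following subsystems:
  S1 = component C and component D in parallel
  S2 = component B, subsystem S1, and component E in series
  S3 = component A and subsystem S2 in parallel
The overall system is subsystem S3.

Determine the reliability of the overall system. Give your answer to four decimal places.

R(A) = exp(−0.00115 × 250) = 0.750137
R(B) = exp(−0.0000808 × 250) = 0.980003
R(C) = exp(−0.000943 × 250) = 0.789978
R(D) = exp(−0.00131 × 250) = 0.720723
R(E) = exp(−0.000421 × 250) = 0.900099
Parallel (C and D): 1 − (1 − 0.789978)(1 − 0.720723) = 0.941346
Series (B, [0.941346], and E): 0.980003 × 0.941346 × 0.900099 = 0.830361
Parallel (A and [0.830361]): 1 − (1 − 0.750137)(1 − 0.830361) = 0.9576

0.9576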